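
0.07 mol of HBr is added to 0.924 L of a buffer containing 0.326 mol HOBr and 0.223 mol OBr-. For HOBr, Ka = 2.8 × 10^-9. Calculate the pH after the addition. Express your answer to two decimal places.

pH = 8.14

After neutralization: n(HOBr) = 0.396 mol, n(OBr-) = 0.153 mol.
pKa = −log(2.8 × 10^-9) = 8.553
Henderson–Hasselbalch with mole ratio 0.153/0.396: pH = 8.553 + (-0.413)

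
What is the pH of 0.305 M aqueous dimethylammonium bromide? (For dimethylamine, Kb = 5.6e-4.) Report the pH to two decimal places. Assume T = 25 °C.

pH = 5.63

(CH3)2NH2+ is the conjugate acid of the weak base (CH3)2NH.
Ka = Kw/Kb = 1.0×10^-14 / 5.6 × 10^-4 = 1.79 × 10^-11
Ka = [H+]²/(0.305 − [H+]) = 1.79 × 10^-11
Neglecting [H+] in the denominator: [H+] = √(1.79 × 10^-11 × 0.305) = 2.34 × 10^-6 M
pH = −log(2.34 × 10^-6) = 5.63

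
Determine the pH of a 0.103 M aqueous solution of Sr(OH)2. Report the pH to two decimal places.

Sr(OH)2 is a strong base (each formula unit releases 2 OH-); [OH-] = 0.206 M.
pOH = -log(0.206) = 0.69
pH = 14.00 - 0.69 = 13.31

pH = 13.31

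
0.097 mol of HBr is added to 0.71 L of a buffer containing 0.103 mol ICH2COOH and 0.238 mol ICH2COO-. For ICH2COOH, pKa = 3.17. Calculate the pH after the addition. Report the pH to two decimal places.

After neutralization: n(ICH2COOH) = 0.2 mol, n(ICH2COO-) = 0.141 mol.
Henderson–Hasselbalch with mole ratio 0.141/0.2: pH = 3.17 + (-0.152)

pH = 3.02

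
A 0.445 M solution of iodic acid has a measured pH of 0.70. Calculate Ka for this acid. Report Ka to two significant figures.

Ka = 1.6 × 10^-1

[H+] = 10^(-0.70) = 2.00 × 10^-1 M
At equilibrium [HA] = 0.445 − 2.00 × 10^-1 = 2.45 × 10^-1 M
Ka = [H+][A-]/[HA] = (2.00 × 10^-1)² / 2.45 × 10^-1 = 1.6 × 10^-1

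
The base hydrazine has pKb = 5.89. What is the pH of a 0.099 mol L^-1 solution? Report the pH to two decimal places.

pH = 10.55

N2H4 + H2O ⇌ N2H5+ + OH-
Kb = 10^(−5.89) = 1.29 × 10^-6
From the ICE table, Kb = [OH-]²/(0.099 − [OH-]) = 1.29 × 10^-6.
Assume [OH-] ≪ 0.099: [OH-] ≈ √(1.29 × 10^-6 × 0.099) = 3.57 × 10^-4 M
Check: 0.36% ionized — well under 5%, approximation valid.
pOH = −log(3.57 × 10^-4) = 3.45; pH = 14.00 − 3.45 = 10.55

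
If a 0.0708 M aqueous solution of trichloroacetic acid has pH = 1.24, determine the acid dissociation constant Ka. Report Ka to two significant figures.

Ka = 2.5 × 10^-1

[H+] = 10^(-1.24) = 5.75 × 10^-2 M
At equilibrium [HA] = 0.0708 − 5.75 × 10^-2 = 1.33 × 10^-2 M
Ka = [H+][A-]/[HA] = (5.75 × 10^-2)² / 1.33 × 10^-2 = 2.5 × 10^-1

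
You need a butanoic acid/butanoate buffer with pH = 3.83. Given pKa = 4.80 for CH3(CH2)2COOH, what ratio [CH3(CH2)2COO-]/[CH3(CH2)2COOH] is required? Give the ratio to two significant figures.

pH = pKa + log(r) ⇒ log(r) = 3.83 − 4.80 = -0.97
r = [CH3(CH2)2COO-]/[CH3(CH2)2COOH] = 10^(-0.97) = 0.107

ratio = 0.11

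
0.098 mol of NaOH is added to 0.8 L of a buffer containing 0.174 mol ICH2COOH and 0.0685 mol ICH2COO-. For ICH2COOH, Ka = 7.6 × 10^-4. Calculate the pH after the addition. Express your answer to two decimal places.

OH- converts ICH2COOH to ICH2COO-: ICH2COOH → 0.076 mol, ICH2COO- → 0.167 mol.
pKa = −log(7.6 × 10^-4) = 3.119
pH = pKa + log(n_ICH2COO-/n_ICH2COOH) = 3.119 + log(0.167/0.076) = 3.119 + (+0.342)

pH = 3.46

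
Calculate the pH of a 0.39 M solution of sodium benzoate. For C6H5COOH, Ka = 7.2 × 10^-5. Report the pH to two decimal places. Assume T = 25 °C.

C6H5COO- is the conjugate base of the weak acid C6H5COOH.
Kb = Kw/Ka = 1.0×10^-14 / 7.2 × 10^-5 = 1.39 × 10^-10
From the ICE table, Kb = x²/(0.39 − x) = 1.39 × 10^-10.
Assume x ≪ 0.39: x ≈ √(1.39 × 10^-10 × 0.39) = 7.36 × 10^-6 M
pOH = −log(7.36 × 10^-6) = 5.13; pH = 14.00 − 5.13 = 8.87

pH = 8.87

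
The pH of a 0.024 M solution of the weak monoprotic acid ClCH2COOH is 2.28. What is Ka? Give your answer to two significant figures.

[H+] = 10^(-2.28) = 5.25 × 10^-3 M
At equilibrium [HA] = 0.024 − 5.25 × 10^-3 = 1.87 × 10^-2 M
Ka = [H+][A-]/[HA] = (5.25 × 10^-3)² / 1.87 × 10^-2 = 1.5 × 10^-3

Ka = 1.5 × 10^-3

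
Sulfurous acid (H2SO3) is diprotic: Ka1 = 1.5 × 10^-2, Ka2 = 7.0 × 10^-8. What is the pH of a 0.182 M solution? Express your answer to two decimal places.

pH = 1.34

Ka1 ≫ Ka2, so treat the first dissociation as the only significant source of H+.
Ka1 = x²/(0.182 − x) = 1.5 × 10^-2
Solving the quadratic: x = (−Ka1 + √(Ka1² + 4·Ka1·C₀))/2 = 4.53 × 10^-2 M
pH = −log(4.53 × 10^-2) = 1.34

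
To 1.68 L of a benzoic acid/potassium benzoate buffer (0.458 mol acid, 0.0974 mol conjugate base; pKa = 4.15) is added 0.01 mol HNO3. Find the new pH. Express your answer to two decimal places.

pH = 3.42

Added H+ converts C6H5COO- to C6H5COOH: C6H5COOH → 0.468 mol, C6H5COO- → 0.0874 mol.
pH = pKa + log([A⁻]/[HA]) = 4.15 + log(0.0874/0.468) = 4.15 -0.729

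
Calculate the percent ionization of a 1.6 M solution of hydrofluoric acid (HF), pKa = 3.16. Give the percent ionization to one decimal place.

HF ⇌ F- + H+; let x = [H+] at equilibrium.
Ka = 10^(−3.16) = 6.92 × 10^-4
x ≈ √(Ka·C₀) = √(6.92 × 10^-4 × 1.6) = 3.33 × 10^-2 M
Fraction ionized = 3.33 × 10^-2 / 1.6 = 0.0208 → 2.1%

2.1%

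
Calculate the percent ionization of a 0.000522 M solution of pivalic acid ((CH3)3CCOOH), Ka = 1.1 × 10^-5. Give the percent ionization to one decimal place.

13.5%

(CH3)3CCOOH ⇌ (CH3)3CCOO- + H+; let x = [H+] at equilibrium.
Ka = x²/(C₀ − x); solving the quadratic gives x = 7.05 × 10^-5 M.
Fraction ionized = 7.05 × 10^-5 / 0.000522 = 0.1351 → 13.5%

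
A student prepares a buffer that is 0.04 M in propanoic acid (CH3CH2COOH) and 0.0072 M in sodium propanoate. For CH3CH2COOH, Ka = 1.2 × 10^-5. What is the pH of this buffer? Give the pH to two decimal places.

pH = 4.18

pKa = −log(1.2 × 10^-5) = 4.921
pH = pKa + log([A⁻]/[HA]) = 4.921 + log(0.0072/0.04)
pH = 4.921 + (-0.745) = 4.18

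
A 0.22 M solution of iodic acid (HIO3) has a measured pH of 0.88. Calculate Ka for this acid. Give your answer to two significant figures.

[H+] = 10^(-0.88) = 1.32 × 10^-1 M
At equilibrium [HA] = 0.22 − 1.32 × 10^-1 = 8.80 × 10^-2 M
Ka = [H+][A-]/[HA] = (1.32 × 10^-1)² / 8.80 × 10^-2 = 2.0 × 10^-1

Ka = 2.0 × 10^-1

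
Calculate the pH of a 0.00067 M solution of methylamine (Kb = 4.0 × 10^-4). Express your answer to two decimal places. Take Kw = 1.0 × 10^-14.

pH = 10.55

CH3NH2 + H2O ⇌ CH3NH3+ + OH-
Kb = [OH-]²/(0.00067 − [OH-]) = 4.0 × 10^-4
Here C₀/Kb ≈ 1.68, so the small-[OH-] approximation fails. Use the quadratic:
[OH-] = [−0.0004 + √(0.0004² + 1.07e-06)]/2 = 3.55 × 10^-4 M
pOH = 3.45, so pH = 14.00 − pOH = 10.55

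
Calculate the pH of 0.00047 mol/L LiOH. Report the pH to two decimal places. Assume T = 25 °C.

pH = 10.67

LiOH is a strong base; [OH-] = 0.00047 M.
pOH = -log(0.00047) = 3.33
pH = 14.00 - 3.33 = 10.67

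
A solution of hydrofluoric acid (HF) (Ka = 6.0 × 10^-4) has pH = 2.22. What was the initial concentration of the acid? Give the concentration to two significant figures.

C₀ = 6.7 × 10^-2 M

[H+] = 10^(-2.22) = 6.03 × 10^-3 M = x
Ka = x²/(C₀ − x) ⇒ C₀ = x + x²/Ka
C₀ = 6.03 × 10^-3 + (6.03 × 10^-3)²/(6.0 × 10^-4) = 6.66 × 10^-2 M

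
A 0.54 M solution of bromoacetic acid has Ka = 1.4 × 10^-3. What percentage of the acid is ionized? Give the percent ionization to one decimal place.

BrCH2COOH ⇌ BrCH2COO- + H+; let x = [H+] at equilibrium.
Ka = x²/(C₀ − x); solving the quadratic gives x = 2.68 × 10^-2 M.
Fraction ionized = 2.68 × 10^-2 / 0.54 = 0.0496 → 5.0%

5.0%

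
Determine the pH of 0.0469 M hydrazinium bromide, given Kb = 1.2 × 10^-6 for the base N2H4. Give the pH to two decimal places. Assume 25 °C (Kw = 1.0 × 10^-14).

N2H5+ is the conjugate acid of the weak base N2H4.
Ka = Kw/Kb = 1.0×10^-14 / 1.2 × 10^-6 = 8.33 × 10^-9
Ka = [H+]²/(0.0469 − [H+]) = 8.33 × 10^-9
Neglecting [H+] in the denominator: [H+] = √(8.33 × 10^-9 × 0.0469) = 1.98 × 10^-5 M
([H+]/C₀ = 0.042% < 5%, so the approximation holds.)
pH = −log(1.98 × 10^-5) = 4.70

pH = 4.70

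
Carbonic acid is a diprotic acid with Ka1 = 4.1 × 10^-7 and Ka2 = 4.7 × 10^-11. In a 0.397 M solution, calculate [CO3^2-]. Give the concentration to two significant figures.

4.7 × 10^-11 M

First ionization gives [H+] ≈ [HCO3-] = 4.03 × 10^-4 M.
Second step: Ka2 = [H+][CO3^2-]/[HCO3-] ≈ [CO3^2-] (since [H+] ≈ [HCO3-]).
So [CO3^2-] ≈ Ka2.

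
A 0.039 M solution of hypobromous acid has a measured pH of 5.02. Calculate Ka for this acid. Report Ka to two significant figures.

Ka = 2.3 × 10^-9

[H+] = 10^(-5.02) = 9.55 × 10^-6 M
At equilibrium [HA] = 0.039 − 9.55 × 10^-6 = 3.90 × 10^-2 M
Ka = [H+][A-]/[HA] = (9.55 × 10^-6)² / 3.90 × 10^-2 = 2.3 × 10^-9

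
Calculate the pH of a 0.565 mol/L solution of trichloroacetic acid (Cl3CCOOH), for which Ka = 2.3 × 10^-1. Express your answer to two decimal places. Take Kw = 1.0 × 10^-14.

pH = 0.58

Cl3CCOOH ⇌ Cl3CCOO- + H+
Let x = [H+] at equilibrium. Ka = x²/(0.565 − x).
x is not negligible relative to C₀; solve x² + 0.23·x − 0.13 = 0.
x = (−Ka + √(Ka² + 4·Ka·C₀))/2 = 2.63 × 10^-1 M
pH = −log[H+] = −log(2.63 × 10^-1) = 0.58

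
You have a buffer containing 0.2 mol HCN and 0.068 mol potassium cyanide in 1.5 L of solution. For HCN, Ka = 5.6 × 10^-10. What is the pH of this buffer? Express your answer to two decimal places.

pKa = −log(5.6 × 10^-10) = 9.252
pH = pKa + log([A⁻]/[HA]) = 9.252 + log(0.068/0.2)
pH = 9.252 + (-0.469) = 8.78

pH = 8.78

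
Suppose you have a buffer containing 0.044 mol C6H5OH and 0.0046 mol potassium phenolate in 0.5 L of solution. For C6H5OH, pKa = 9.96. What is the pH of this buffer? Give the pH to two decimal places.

Henderson–Hasselbalch: pH = pKa + log([C6H5O-]/[C6H5OH]) = 9.96 + log(0.0046/0.044)
pH = 9.96 + (-0.981) = 8.98

pH = 8.98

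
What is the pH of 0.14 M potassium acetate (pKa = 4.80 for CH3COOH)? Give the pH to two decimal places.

CH3COO- is the conjugate base of the weak acid CH3COOH.
Ka = 10^(−4.80) = 1.58 × 10^-5
Kb = Kw/Ka = 1.0×10^-14 / 1.58 × 10^-5 = 6.33 × 10^-10
From the ICE table, Kb = [OH-]²/(0.14 − [OH-]) = 6.33 × 10^-10.
Assume [OH-] ≪ 0.14: [OH-] ≈ √(6.33 × 10^-10 × 0.14) = 9.41 × 10^-6 M
([OH-]/C₀ = 0.0067% < 5%, so the approximation holds.)
pOH = 5.03, so pH = 14.00 − pOH = 8.97

pH = 8.97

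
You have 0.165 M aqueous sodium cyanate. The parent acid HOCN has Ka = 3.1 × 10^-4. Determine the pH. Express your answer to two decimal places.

OCN- is the conjugate base of the weak acid HOCN.
Kb = Kw/Ka = 1.0×10^-14 / 3.1 × 10^-4 = 3.23 × 10^-11
Kb = x²/(0.165 − x) = 3.23 × 10^-11
Assume x ≪ 0.165: x ≈ √(3.23 × 10^-11 × 0.165) = 2.31 × 10^-6 M
(x/C₀ = 0.0014% < 5%, so the approximation holds.)
pOH = −log(2.31 × 10^-6) = 5.64; pH = 14.00 − 5.64 = 8.36

pH = 8.36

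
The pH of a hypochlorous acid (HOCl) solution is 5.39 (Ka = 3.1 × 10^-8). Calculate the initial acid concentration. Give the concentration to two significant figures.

[H+] = 10^(-5.39) = 4.07 × 10^-6 M = x
Ka = x²/(C₀ − x) ⇒ C₀ = x + x²/Ka
C₀ = 4.07 × 10^-6 + (4.07 × 10^-6)²/(3.1 × 10^-8) = 5.38 × 10^-4 M

C₀ = 5.4 × 10^-4 M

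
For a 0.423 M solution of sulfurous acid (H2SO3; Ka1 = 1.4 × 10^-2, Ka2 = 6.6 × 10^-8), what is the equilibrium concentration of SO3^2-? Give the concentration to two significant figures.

6.6 × 10^-8 M

First ionization gives [H+] ≈ [HSO3-] = 7.03 × 10^-2 M.
Second step: Ka2 = [H+][SO3^2-]/[HSO3-] ≈ [SO3^2-] (since [H+] ≈ [HSO3-]).
So [SO3^2-] ≈ Ka2.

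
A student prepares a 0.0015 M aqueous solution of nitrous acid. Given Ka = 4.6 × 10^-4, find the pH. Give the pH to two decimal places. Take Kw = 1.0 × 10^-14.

HNO2 ⇌ NO2- + H+
Ka = x²/(0.0015 − x) = 4.6 × 10^-4
The 5% rule fails; solving x² + Ka·x − Ka·C₀ = 0 exactly:
x = [−0.00046 + √(0.00046² + 2.76e-06)]/2 = 6.32 × 10^-4 M
pH = −log(6.32 × 10^-4) = 3.20

pH = 3.20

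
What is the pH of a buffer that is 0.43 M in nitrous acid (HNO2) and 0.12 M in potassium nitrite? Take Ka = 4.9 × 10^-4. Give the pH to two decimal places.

pKa = −log(4.9 × 10^-4) = 3.310
Henderson–Hasselbalch: pH = pKa + log([NO2-]/[HNO2]) = 3.310 + log(0.12/0.43)
pH = 3.310 + (-0.554) = 2.76

pH = 2.76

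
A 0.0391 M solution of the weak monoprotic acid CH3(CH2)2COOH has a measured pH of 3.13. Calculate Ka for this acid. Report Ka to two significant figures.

[H+] = 10^(-3.13) = 7.41 × 10^-4 M
At equilibrium [HA] = 0.0391 − 7.41 × 10^-4 = 3.84 × 10^-2 M
Ka = [H+][A-]/[HA] = (7.41 × 10^-4)² / 3.84 × 10^-2 = 1.4 × 10^-5

Ka = 1.4 × 10^-5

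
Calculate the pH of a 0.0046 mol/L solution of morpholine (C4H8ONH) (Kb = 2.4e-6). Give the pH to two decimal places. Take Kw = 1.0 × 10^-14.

pH = 10.02

C4H8ONH + H2O ⇌ C4H8ONH2+ + OH-
From the ICE table, Kb = [OH-]²/(0.0046 − [OH-]) = 2.4 × 10^-6.
Assume [OH-] ≪ 0.0046: [OH-] ≈ √(2.4 × 10^-6 × 0.0046) = 1.05 × 10^-4 M
pOH = 3.98, so pH = 14.00 − pOH = 10.02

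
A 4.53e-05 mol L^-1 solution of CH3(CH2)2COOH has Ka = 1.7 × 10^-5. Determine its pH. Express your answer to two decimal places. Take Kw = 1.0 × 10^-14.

CH3(CH2)2COOH ⇌ CH3(CH2)2COO- + H+
Ka = x²/(4.53e-05 − x) = 1.7 × 10^-5
x is not negligible relative to C₀; solve x² + 1.7e-05·x − 7.7e-10 = 0.
x = [−1.7e-05 + √(1.7e-05² + 3.08e-09)]/2 = 2.05 × 10^-5 M
pH = −log[H+] = −log(2.05 × 10^-5) = 4.69

pH = 4.69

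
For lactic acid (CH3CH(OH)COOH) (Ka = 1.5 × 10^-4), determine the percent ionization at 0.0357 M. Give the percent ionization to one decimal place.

CH3CH(OH)COOH ⇌ CH3CH(OH)COO- + H+; let x = [H+] at equilibrium.
Solve x² + 0.00015x − 5.35e-06 = 0 → x = 2.24 × 10^-3 M
% ionization = x/C₀ × 100% = 2.24 × 10^-3/0.0357 × 100% = 6.3%

6.3%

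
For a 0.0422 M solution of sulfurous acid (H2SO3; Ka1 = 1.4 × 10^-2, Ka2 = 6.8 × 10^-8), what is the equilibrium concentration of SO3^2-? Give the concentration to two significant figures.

6.8 × 10^-8 M

First ionization gives [H+] ≈ [HSO3-] = 1.83 × 10^-2 M.
Second step: Ka2 = [H+][SO3^2-]/[HSO3-] ≈ [SO3^2-] (since [H+] ≈ [HSO3-]).
So [SO3^2-] ≈ Ka2.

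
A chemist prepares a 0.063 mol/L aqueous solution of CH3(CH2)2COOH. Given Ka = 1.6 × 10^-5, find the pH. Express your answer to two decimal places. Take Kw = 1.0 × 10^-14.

pH = 3.00

CH3(CH2)2COOH ⇌ CH3(CH2)2COO- + H+
Ka = [H+]²/(0.063 − [H+]) = 1.6 × 10^-5
Since Ka ≪ C₀, [H+] ≈ √(Ka·C₀) = 1.00 × 10^-3 M.
pH = −log[H+] = −log(1.00 × 10^-3) = 3.00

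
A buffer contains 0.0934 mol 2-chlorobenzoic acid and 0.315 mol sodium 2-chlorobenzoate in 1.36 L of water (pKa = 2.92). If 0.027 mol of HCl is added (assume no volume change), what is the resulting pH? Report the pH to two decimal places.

After neutralization: n(ClC6H4COOH) = 0.12 mol, n(ClC6H4COO-) = 0.288 mol.
pH = pKa + log([A⁻]/[HA]) = 2.92 + log(0.288/0.12) = 2.92 +0.380

pH = 3.30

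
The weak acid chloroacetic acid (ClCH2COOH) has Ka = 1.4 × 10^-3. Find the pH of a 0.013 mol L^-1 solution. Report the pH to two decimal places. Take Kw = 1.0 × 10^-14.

ClCH2COOH ⇌ ClCH2COO- + H+
From the ICE table, Ka = [H+]²/(0.013 − [H+]) = 1.4 × 10^-3.
Here C₀/Ka ≈ 9.29, so the small-[H+] approximation fails. Use the quadratic:
[H+] = (−Ka + √(Ka² + 4·Ka·C₀))/2 = 3.62 × 10^-3 M
pH = −log[H+] = −log(3.62 × 10^-3) = 2.44

pH = 2.44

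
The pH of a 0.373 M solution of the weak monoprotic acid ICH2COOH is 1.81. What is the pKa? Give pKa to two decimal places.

[H+] = 10^(-1.81) = 1.55 × 10^-2 M
At equilibrium [HA] = 0.373 − 1.55 × 10^-2 = 3.57 × 10^-1 M
Ka = [H+][A-]/[HA] = (1.55 × 10^-2)² / 3.57 × 10^-1 = 6.73 × 10^-4
pKa = -log(6.73 × 10^-4) = 3.17

pKa = 3.17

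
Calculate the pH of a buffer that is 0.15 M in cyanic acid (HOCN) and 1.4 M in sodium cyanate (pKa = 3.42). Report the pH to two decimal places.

Henderson–Hasselbalch: pH = pKa + log([OCN-]/[HOCN]) = 3.42 + log(1.4/0.15)
pH = 3.42 + (+0.970) = 4.39

pH = 4.39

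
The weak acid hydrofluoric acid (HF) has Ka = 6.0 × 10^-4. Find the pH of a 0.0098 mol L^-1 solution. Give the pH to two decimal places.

HF ⇌ F- + H+
Let x = [H+] at equilibrium. Ka = x²/(0.0098 − x).
The 5% rule fails; solving x² + Ka·x − Ka·C₀ = 0 exactly:
x = (−Ka + √(Ka² + 4·Ka·C₀))/2 = 2.14 × 10^-3 M
pH = −log[H+] = −log(2.14 × 10^-3) = 2.67

pH = 2.67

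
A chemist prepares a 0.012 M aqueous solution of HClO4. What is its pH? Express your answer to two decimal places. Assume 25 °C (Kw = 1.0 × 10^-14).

pH = 1.92

HClO4 is a strong acid and dissociates completely, so [H+] = 0.012 M.
pH = -log(0.012) = 1.92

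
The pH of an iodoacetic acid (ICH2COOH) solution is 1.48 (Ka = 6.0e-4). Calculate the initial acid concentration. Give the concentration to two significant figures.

C₀ = 1.9 M

[H+] = 10^(-1.48) = 3.31 × 10^-2 M = x
Ka = x²/(C₀ − x) ⇒ C₀ = x + x²/Ka
C₀ = 3.31 × 10^-2 + (3.31 × 10^-2)²/(6.0 × 10^-4) = 1.86 M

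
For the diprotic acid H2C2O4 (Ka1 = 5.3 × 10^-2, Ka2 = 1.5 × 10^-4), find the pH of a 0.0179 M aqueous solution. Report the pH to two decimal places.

pH = 1.85

Since Ka1 ≫ Ka2, the first ionization dominates [H+].
Ka1 = x²/(0.0179 − x) = 5.3 × 10^-2
Solving the quadratic: x = (−Ka1 + √(Ka1² + 4·Ka1·C₀))/2 = 1.41 × 10^-2 M
pH = −log(1.41 × 10^-2) = 1.85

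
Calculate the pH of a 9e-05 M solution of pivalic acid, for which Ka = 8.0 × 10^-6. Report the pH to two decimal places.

pH = 4.64

(CH3)3CCOOH ⇌ (CH3)3CCOO- + H+
From the ICE table, Ka = x²/(9e-05 − x) = 8.0 × 10^-6.
x is not negligible relative to C₀; solve x² + 8e-06·x − 7.2e-10 = 0.
x = (−Ka + √(Ka² + 4·Ka·C₀))/2 = 2.31 × 10^-5 M
pH = −log[H+] = −log(2.31 × 10^-5) = 4.64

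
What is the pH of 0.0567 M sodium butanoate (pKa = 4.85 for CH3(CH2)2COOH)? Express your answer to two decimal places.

CH3(CH2)2COO- is the conjugate base of the weak acid CH3(CH2)2COOH.
Ka = 10^(−4.85) = 1.41 × 10^-5
Kb = Kw/Ka = 1.0×10^-14 / 1.41 × 10^-5 = 7.09 × 10^-10
Kb = [OH-]²/(0.0567 − [OH-]) = 7.09 × 10^-10
Neglecting [OH-] in the denominator: [OH-] = √(7.09 × 10^-10 × 0.0567) = 6.34 × 10^-6 M
pOH = 5.20, so pH = 14.00 − pOH = 8.80

pH = 8.80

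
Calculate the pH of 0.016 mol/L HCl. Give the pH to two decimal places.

HCl is a strong acid and dissociates completely, so [H+] = 0.016 M.
pH = -log(0.016) = 1.80

pH = 1.80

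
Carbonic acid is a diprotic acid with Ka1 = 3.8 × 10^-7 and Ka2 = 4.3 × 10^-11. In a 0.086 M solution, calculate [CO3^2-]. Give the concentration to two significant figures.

First ionization gives [H+] ≈ [HCO3-] = 1.81 × 10^-4 M.
Second step: Ka2 = [H+][CO3^2-]/[HCO3-] ≈ [CO3^2-] (since [H+] ≈ [HCO3-]).
So [CO3^2-] ≈ Ka2.

4.3 × 10^-11 M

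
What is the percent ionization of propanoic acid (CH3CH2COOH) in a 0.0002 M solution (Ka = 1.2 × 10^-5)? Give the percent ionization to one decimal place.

CH3CH2COOH ⇌ CH3CH2COO- + H+; let x = [H+] at equilibrium.
Ka = x²/(C₀ − x); solving the quadratic gives x = 4.34 × 10^-5 M.
% ionization = x/C₀ × 100% = 4.34 × 10^-5/0.0002 × 100% = 21.7%

21.7%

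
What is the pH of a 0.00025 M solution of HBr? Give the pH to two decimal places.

pH = 3.60

HBr is a strong acid and dissociates completely, so [H+] = 0.00025 M.
pH = -log(0.00025) = 3.60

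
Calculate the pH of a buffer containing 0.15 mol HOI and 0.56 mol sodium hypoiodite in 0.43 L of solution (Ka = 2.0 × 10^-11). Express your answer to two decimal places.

pH = 11.27

pKa = −log(2.0 × 10^-11) = 10.699
Using pH = pKa + log([base]/[acid]) with [base]/[acid] = 0.56/0.15:
pH = 10.699 + (+0.572) = 11.27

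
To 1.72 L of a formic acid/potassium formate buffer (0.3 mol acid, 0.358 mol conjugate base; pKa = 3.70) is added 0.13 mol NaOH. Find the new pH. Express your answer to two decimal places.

OH- converts HCOOH to HCOO-: HCOOH → 0.17 mol, HCOO- → 0.488 mol.
Henderson–Hasselbalch with mole ratio 0.488/0.17: pH = 3.70 + (+0.458)

pH = 4.16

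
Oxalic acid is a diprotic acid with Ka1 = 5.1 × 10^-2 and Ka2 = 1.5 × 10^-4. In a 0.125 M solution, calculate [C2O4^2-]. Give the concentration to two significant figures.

1.5 × 10^-4 M

First ionization gives [H+] ≈ [HC2O4-] = 5.83 × 10^-2 M.
Second step: Ka2 = [H+][C2O4^2-]/[HC2O4-] ≈ [C2O4^2-] (since [H+] ≈ [HC2O4-]).
So [C2O4^2-] ≈ Ka2.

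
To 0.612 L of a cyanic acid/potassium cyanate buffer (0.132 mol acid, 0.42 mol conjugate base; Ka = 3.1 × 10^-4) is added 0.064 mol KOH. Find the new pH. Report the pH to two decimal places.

After neutralization: n(HOCN) = 0.068 mol, n(OCN-) = 0.484 mol.
pKa = −log(3.1 × 10^-4) = 3.509
Henderson–Hasselbalch with mole ratio 0.484/0.068: pH = 3.509 + (+0.852)

pH = 4.36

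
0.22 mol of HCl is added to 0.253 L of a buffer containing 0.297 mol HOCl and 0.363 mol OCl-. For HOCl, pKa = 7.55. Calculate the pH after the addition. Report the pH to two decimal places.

After neutralization: n(HOCl) = 0.517 mol, n(OCl-) = 0.143 mol.
Henderson–Hasselbalch with mole ratio 0.143/0.517: pH = 7.55 + (-0.558)

pH = 6.99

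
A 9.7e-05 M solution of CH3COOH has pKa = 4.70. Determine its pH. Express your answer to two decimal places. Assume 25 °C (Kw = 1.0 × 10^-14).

CH3COOH ⇌ CH3COO- + H+
Ka = 10^(−4.70) = 2.00 × 10^-5
Let x = [H+] at equilibrium. Ka = x²/(9.7e-05 − x).
The 5% rule fails; solving x² + Ka·x − Ka·C₀ = 0 exactly:
x = (−Ka + √(Ka² + 4·Ka·C₀))/2 = 3.52 × 10^-5 M
pH = −log(3.52 × 10^-5) = 4.45

pH = 4.45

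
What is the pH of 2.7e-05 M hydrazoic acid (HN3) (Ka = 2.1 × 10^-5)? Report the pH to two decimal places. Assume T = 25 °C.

pH = 4.81

HN3 ⇌ N3- + H+
Ka = x²/(2.7e-05 − x) = 2.1 × 10^-5
x is not negligible relative to C₀; solve x² + 2.1e-05·x − 5.67e-10 = 0.
x = (−Ka + √(Ka² + 4·Ka·C₀))/2 = 1.55 × 10^-5 M
pH = −log[H+] = −log(1.55 × 10^-5) = 4.81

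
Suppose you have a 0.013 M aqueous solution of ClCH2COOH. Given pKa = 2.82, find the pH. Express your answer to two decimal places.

pH = 2.43

ClCH2COOH ⇌ ClCH2COO- + H+
Ka = 10^(−2.82) = 1.51 × 10^-3
From the ICE table, Ka = x²/(0.013 − x) = 1.51 × 10^-3.
Here C₀/Ka ≈ 8.61, so the small-x approximation fails. Use the quadratic:
x = [−0.00151 + √(0.00151² + 7.85e-05)]/2 = 3.74 × 10^-3 M
pH = −log(3.74 × 10^-3) = 2.43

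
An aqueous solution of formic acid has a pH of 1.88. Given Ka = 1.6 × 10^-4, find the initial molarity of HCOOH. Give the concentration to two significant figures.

C₀ = 1.1 M

[H+] = 10^(-1.88) = 1.32 × 10^-2 M = x
Ka = x²/(C₀ − x) ⇒ C₀ = x + x²/Ka
C₀ = 1.32 × 10^-2 + (1.32 × 10^-2)²/(1.6 × 10^-4) = 1.10 M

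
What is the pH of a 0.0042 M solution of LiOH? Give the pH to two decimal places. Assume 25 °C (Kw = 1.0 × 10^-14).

LiOH is a strong base; [OH-] = 0.0042 M.
pOH = -log(0.0042) = 2.38
pH = 14.00 - 2.38 = 11.62

pH = 11.62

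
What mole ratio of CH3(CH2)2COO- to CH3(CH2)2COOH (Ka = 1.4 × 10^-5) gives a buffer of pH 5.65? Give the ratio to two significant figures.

ratio = 6.3

pKa = -log(1.4 × 10^-5) = 4.854
pH = pKa + log(r) ⇒ log(r) = 5.65 − 4.854 = +0.796
r = [CH3(CH2)2COO-]/[CH3(CH2)2COOH] = 10^(+0.796) = 6.25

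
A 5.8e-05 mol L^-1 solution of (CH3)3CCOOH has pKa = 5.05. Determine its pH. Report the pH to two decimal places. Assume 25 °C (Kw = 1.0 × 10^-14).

pH = 4.73

(CH3)3CCOOH ⇌ (CH3)3CCOO- + H+
Ka = 10^(−5.05) = 8.91 × 10^-6
From the ICE table, Ka = [H+]²/(5.8e-05 − [H+]) = 8.91 × 10^-6.
The 5% rule fails; solving [H+]² + Ka·[H+] − Ka·C₀ = 0 exactly:
[H+] = (−Ka + √(Ka² + 4·Ka·C₀))/2 = 1.87 × 10^-5 M
pH = −log[H+] = −log(1.87 × 10^-5) = 4.73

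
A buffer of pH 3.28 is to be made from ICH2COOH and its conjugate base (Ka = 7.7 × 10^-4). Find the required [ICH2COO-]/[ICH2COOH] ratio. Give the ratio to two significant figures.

ratio = 1.5

pKa = -log(7.7 × 10^-4) = 3.114
pH = pKa + log(r) ⇒ log(r) = 3.28 − 3.114 = +0.166
r = [ICH2COO-]/[ICH2COOH] = 10^(+0.166) = 1.47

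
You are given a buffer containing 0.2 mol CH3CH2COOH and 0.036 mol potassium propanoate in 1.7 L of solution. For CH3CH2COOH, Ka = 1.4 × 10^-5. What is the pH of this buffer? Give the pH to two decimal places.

pH = 4.11

pKa = −log(1.4 × 10^-5) = 4.854
Henderson–Hasselbalch: pH = pKa + log([CH3CH2COO-]/[CH3CH2COOH]) = 4.854 + log(0.036/0.2)
pH = 4.854 + (-0.745) = 4.11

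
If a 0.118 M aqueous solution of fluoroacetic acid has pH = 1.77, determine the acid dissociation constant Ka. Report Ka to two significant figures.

Ka = 2.9 × 10^-3

[H+] = 10^(-1.77) = 1.70 × 10^-2 M
At equilibrium [HA] = 0.118 − 1.70 × 10^-2 = 1.01 × 10^-1 M
Ka = [H+][A-]/[HA] = (1.70 × 10^-2)² / 1.01 × 10^-1 = 2.9 × 10^-3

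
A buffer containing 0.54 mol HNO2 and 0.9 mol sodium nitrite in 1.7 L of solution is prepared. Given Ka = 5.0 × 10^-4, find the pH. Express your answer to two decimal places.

pKa = −log(5.0 × 10^-4) = 3.301
Using pH = pKa + log([base]/[acid]) with [base]/[acid] = 0.9/0.54:
pH = 3.301 + (+0.222) = 3.52

pH = 3.52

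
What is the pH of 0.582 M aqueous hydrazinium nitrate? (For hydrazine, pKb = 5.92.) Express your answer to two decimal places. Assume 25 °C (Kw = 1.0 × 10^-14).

N2H5+ is the conjugate acid of the weak base N2H4.
Kb = 10^(−5.92) = 1.20 × 10^-6
Ka = Kw/Kb = 1.0×10^-14 / 1.20 × 10^-6 = 8.33 × 10^-9
From the ICE table, Ka = x²/(0.582 − x) = 8.33 × 10^-9.
Neglecting x in the denominator: x = √(8.33 × 10^-9 × 0.582) = 6.96 × 10^-5 M
(x/C₀ = 0.012% < 5%, so the approximation holds.)
pH = −log(6.96 × 10^-5) = 4.16

pH = 4.16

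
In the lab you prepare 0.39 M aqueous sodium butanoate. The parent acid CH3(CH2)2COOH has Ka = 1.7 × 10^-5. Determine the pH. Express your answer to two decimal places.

pH = 9.18

CH3(CH2)2COO- is the conjugate base of the weak acid CH3(CH2)2COOH.
Kb = Kw/Ka = 1.0×10^-14 / 1.7 × 10^-5 = 5.88 × 10^-10
From the ICE table, Kb = [OH-]²/(0.39 − [OH-]) = 5.88 × 10^-10.
Assume [OH-] ≪ 0.39: [OH-] ≈ √(5.88 × 10^-10 × 0.39) = 1.51 × 10^-5 M
([OH-]/C₀ = 0.0039% < 5%, so the approximation holds.)
pOH = −log(1.51 × 10^-5) = 4.82; pH = 14.00 − 4.82 = 9.18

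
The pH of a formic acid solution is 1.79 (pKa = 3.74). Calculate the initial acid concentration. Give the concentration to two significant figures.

C₀ = 1.5 M

[H+] = 10^(-1.79) = 1.62 × 10^-2 M = x
Ka = 10^(−3.74) = 1.82 × 10^-4
Ka = x²/(C₀ − x) ⇒ C₀ = x + x²/Ka
C₀ = 1.62 × 10^-2 + (1.62 × 10^-2)²/(1.82 × 10^-4) = 1.46 M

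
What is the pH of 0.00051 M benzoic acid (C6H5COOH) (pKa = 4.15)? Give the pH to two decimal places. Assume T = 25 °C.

C6H5COOH ⇌ C6H5COO- + H+
Ka = 10^(−4.15) = 7.08 × 10^-5
Let x = [H+] at equilibrium. Ka = x²/(0.00051 − x).
x is not negligible relative to C₀; solve x² + 7.08e-05·x − 3.61e-08 = 0.
x = [−7.08e-05 + √(7.08e-05² + 1.44e-07)]/2 = 1.58 × 10^-4 M
pH = −log[H+] = −log(1.58 × 10^-4) = 3.80

pH = 3.80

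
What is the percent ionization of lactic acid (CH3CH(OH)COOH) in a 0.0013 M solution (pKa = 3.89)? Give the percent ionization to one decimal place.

26.9%

CH3CH(OH)COOH ⇌ CH3CH(OH)COO- + H+; let x = [H+] at equilibrium.
Ka = 10^(−3.89) = 1.29 × 10^-4
Ka = x²/(C₀ − x); solving the quadratic gives x = 3.50 × 10^-4 M.
% ionization = x/C₀ × 100% = 3.50 × 10^-4/0.0013 × 100% = 26.9%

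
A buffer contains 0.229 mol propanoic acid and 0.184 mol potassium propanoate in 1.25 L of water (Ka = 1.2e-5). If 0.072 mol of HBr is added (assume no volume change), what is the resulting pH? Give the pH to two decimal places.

After neutralization: n(CH3CH2COOH) = 0.301 mol, n(CH3CH2COO-) = 0.112 mol.
pKa = −log(1.2 × 10^-5) = 4.921
pH = pKa + log([A⁻]/[HA]) = 4.921 + log(0.112/0.301) = 4.921 -0.429

pH = 4.49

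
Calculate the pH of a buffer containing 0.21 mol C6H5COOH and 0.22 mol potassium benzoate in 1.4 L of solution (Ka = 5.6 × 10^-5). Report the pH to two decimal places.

pKa = −log(5.6 × 10^-5) = 4.252
Henderson–Hasselbalch: pH = pKa + log([C6H5COO-]/[C6H5COOH]) = 4.252 + log(0.22/0.21)
pH = 4.252 + (+0.020) = 4.27

pH = 4.27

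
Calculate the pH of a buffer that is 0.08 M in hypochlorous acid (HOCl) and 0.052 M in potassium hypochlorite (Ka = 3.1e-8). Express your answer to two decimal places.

pKa = −log(3.1 × 10^-8) = 7.509
Henderson–Hasselbalch: pH = pKa + log([OCl-]/[HOCl]) = 7.509 + log(0.052/0.08)
pH = 7.509 + (-0.187) = 7.32

pH = 7.32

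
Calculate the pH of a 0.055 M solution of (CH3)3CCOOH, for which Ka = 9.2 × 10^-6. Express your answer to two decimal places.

pH = 3.15

(CH3)3CCOOH ⇌ (CH3)3CCOO- + H+
Let x = [H+] at equilibrium. Ka = x²/(0.055 − x).
Assume x ≪ 0.055: x ≈ √(9.2 × 10^-6 × 0.055) = 7.11 × 10^-4 M
(x/C₀ = 1.3% < 5%, so the approximation holds.)
pH = −log(7.11 × 10^-4) = 3.15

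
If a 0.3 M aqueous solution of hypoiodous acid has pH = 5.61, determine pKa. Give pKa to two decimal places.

[H+] = 10^(-5.61) = 2.45 × 10^-6 M
At equilibrium [HA] = 0.3 − 2.45 × 10^-6 = 3.00 × 10^-1 M
Ka = [H+][A-]/[HA] = (2.45 × 10^-6)² / 3.00 × 10^-1 = 2.00 × 10^-11
pKa = -log(2.00 × 10^-11) = 10.70

pKa = 10.70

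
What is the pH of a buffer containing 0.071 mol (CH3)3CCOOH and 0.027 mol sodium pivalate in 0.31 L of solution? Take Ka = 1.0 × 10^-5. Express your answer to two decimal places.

pH = 4.58

pKa = −log(1.0 × 10^-5) = 5.000
Henderson–Hasselbalch: pH = pKa + log([(CH3)3CCOO-]/[(CH3)3CCOOH]) = 5.000 + log(0.027/0.071)
pH = 5.000 + (-0.420) = 4.58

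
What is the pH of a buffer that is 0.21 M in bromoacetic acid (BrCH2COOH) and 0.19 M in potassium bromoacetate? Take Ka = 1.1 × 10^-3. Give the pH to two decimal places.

pKa = −log(1.1 × 10^-3) = 2.959
Henderson–Hasselbalch: pH = pKa + log([BrCH2COO-]/[BrCH2COOH]) = 2.959 + log(0.19/0.21)
pH = 2.959 + (-0.043) = 2.92

pH = 2.92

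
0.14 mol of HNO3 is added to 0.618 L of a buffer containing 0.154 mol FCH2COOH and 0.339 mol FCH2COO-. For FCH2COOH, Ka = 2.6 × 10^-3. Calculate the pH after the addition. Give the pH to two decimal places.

Added H+ converts FCH2COO- to FCH2COOH: FCH2COOH → 0.294 mol, FCH2COO- → 0.199 mol.
pKa = −log(2.6 × 10^-3) = 2.585
pH = pKa + log(n_FCH2COO-/n_FCH2COOH) = 2.585 + log(0.199/0.294) = 2.585 + (-0.169)

pH = 2.42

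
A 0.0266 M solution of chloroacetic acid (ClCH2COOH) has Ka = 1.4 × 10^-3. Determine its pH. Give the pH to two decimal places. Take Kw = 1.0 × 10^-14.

pH = 2.26

ClCH2COOH ⇌ ClCH2COO- + H+
Ka = x²/(0.0266 − x) = 1.4 × 10^-3
The 5% rule fails; solving x² + Ka·x − Ka·C₀ = 0 exactly:
x = [−0.0014 + √(0.0014² + 0.000149)]/2 = 5.44 × 10^-3 M
pH = −log[H+] = −log(5.44 × 10^-3) = 2.26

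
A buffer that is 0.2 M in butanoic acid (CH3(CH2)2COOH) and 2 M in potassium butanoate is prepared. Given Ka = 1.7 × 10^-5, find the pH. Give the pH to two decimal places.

pKa = −log(1.7 × 10^-5) = 4.770
Using pH = pKa + log([base]/[acid]) with [base]/[acid] = 2/0.2:
pH = 4.770 + (+1.000) = 5.77

pH = 5.77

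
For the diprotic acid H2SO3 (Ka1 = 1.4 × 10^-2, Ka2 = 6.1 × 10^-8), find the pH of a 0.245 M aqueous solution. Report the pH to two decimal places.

pH = 1.28

Since Ka1 ≫ Ka2, the first ionization dominates [H+].
Ka1 = x²/(0.245 − x) = 1.4 × 10^-2
Solving the quadratic: x = (−Ka1 + √(Ka1² + 4·Ka1·C₀))/2 = 5.20 × 10^-2 M
pH = −log(5.20 × 10^-2) = 1.28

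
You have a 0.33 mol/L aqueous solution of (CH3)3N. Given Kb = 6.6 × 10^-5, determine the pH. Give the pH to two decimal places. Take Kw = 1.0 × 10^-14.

(CH3)3N + H2O ⇌ (CH3)3NH+ + OH-
From the ICE table, Kb = x²/(0.33 − x) = 6.6 × 10^-5.
Since Kb ≪ C₀, x ≈ √(Kb·C₀) = 4.67 × 10^-3 M.
pOH = 2.33, so pH = 14.00 − pOH = 11.67

pH = 11.67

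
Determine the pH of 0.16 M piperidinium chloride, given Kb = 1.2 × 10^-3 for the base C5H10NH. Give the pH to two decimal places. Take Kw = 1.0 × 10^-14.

C5H10NH2+ is the conjugate acid of the weak base C5H10NH.
Ka = Kw/Kb = 1.0×10^-14 / 1.2 × 10^-3 = 8.33 × 10^-12
From the ICE table, Ka = [H+]²/(0.16 − [H+]) = 8.33 × 10^-12.
Since Ka ≪ C₀, [H+] ≈ √(Ka·C₀) = 1.15 × 10^-6 M.
([H+]/C₀ = 0.00072% < 5%, so the approximation holds.)
pH = −log[H+] = −log(1.15 × 10^-6) = 5.94

pH = 5.94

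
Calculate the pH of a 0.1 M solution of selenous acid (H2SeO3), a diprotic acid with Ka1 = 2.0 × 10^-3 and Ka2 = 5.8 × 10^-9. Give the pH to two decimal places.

pH = 1.88

Ka1 ≫ Ka2, so treat the first dissociation as the only significant source of H+.
Ka1 = x²/(0.1 − x) = 2.0 × 10^-3
Solving the quadratic: x = (−Ka1 + √(Ka1² + 4·Ka1·C₀))/2 = 1.32 × 10^-2 M
pH = −log(1.32 × 10^-2) = 1.88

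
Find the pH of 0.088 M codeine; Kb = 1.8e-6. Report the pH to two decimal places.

pH = 10.60

C18H21NO3 + H2O ⇌ C18H22NO3+ + OH-
Kb = [OH-]²/(0.088 − [OH-]) = 1.8 × 10^-6
Assume [OH-] ≪ 0.088: [OH-] ≈ √(1.8 × 10^-6 × 0.088) = 3.98 × 10^-4 M
pOH = 3.40, so pH = 14.00 − pOH = 10.60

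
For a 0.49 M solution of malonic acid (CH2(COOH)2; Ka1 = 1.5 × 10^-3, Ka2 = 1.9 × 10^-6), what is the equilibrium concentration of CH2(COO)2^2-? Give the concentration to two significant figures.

1.9 × 10^-6 M

First ionization gives [H+] ≈ [CH2(COOH)COO-] = 2.64 × 10^-2 M.
Second step: Ka2 = [H+][CH2(COO)2^2-]/[CH2(COOH)COO-] ≈ [CH2(COO)2^2-] (since [H+] ≈ [CH2(COOH)COO-]).
So [CH2(COO)2^2-] ≈ Ka2.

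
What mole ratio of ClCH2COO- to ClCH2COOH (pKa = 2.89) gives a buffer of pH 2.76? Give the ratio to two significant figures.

ratio = 0.74

pH = pKa + log(r) ⇒ log(r) = 2.76 − 2.89 = -0.13
r = [ClCH2COO-]/[ClCH2COOH] = 10^(-0.13) = 0.741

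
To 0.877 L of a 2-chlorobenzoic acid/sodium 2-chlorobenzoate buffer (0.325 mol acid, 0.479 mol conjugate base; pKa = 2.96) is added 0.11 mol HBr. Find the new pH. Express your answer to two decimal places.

After neutralization: n(ClC6H4COOH) = 0.435 mol, n(ClC6H4COO-) = 0.369 mol.
pH = pKa + log(n_ClC6H4COO-/n_ClC6H4COOH) = 2.96 + log(0.369/0.435) = 2.96 + (-0.071)

pH = 2.89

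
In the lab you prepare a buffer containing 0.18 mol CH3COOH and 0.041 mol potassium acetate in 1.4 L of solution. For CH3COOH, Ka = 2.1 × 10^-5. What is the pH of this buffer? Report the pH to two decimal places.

pH = 4.04

pKa = −log(2.1 × 10^-5) = 4.678
Henderson–Hasselbalch: pH = pKa + log([CH3COO-]/[CH3COOH]) = 4.678 + log(0.041/0.18)
pH = 4.678 + (-0.642) = 4.04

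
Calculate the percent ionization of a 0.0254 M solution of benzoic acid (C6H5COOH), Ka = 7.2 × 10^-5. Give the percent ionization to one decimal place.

5.2%

C6H5COOH ⇌ C6H5COO- + H+; let x = [H+] at equilibrium.
Ka = x²/(C₀ − x); solving the quadratic gives x = 1.32 × 10^-3 M.
Fraction ionized = 1.32 × 10^-3 / 0.0254 = 0.0520 → 5.2%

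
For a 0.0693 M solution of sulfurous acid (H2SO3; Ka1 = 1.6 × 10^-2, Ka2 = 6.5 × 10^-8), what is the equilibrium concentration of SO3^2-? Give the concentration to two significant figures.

First ionization gives [H+] ≈ [HSO3-] = 2.62 × 10^-2 M.
Second step: Ka2 = [H+][SO3^2-]/[HSO3-] ≈ [SO3^2-] (since [H+] ≈ [HSO3-]).
So [SO3^2-] ≈ Ka2.

6.5 × 10^-8 M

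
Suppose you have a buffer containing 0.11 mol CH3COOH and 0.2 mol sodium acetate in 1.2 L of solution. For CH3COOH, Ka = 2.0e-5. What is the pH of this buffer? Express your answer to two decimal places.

pH = 4.96

pKa = −log(2.0 × 10^-5) = 4.699
pH = pKa + log([A⁻]/[HA]) = 4.699 + log(0.2/0.11)
pH = 4.699 + (+0.260) = 4.96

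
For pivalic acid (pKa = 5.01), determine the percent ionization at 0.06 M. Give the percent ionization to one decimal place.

1.3%

(CH3)3CCOOH ⇌ (CH3)3CCOO- + H+; let x = [H+] at equilibrium.
Ka = 10^(−5.01) = 9.77 × 10^-6
x ≈ √(Ka·C₀) = √(9.77 × 10^-6 × 0.06) = 7.66 × 10^-4 M
% ionization = x/C₀ × 100% = 7.66 × 10^-4/0.06 × 100% = 1.3%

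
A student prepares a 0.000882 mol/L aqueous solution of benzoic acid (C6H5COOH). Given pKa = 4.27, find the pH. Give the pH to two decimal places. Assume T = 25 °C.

C6H5COOH ⇌ C6H5COO- + H+
Ka = 10^(−4.27) = 5.37 × 10^-5
Ka = [H+]²/(0.000882 − [H+]) = 5.37 × 10^-5
The 5% rule fails; solving [H+]² + Ka·[H+] − Ka·C₀ = 0 exactly:
[H+] = [−5.37e-05 + √(5.37e-05² + 1.89e-07)]/2 = 1.92 × 10^-4 M
pH = −log[H+] = −log(1.92 × 10^-4) = 3.72

pH = 3.72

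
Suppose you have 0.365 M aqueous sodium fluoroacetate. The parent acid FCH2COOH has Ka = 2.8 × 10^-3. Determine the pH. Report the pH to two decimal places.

FCH2COO- is the conjugate base of the weak acid FCH2COOH.
Kb = Kw/Ka = 1.0×10^-14 / 2.8 × 10^-3 = 3.57 × 10^-12
Let x = [OH-] at equilibrium. Kb = x²/(0.365 − x).
Since Kb ≪ C₀, x ≈ √(Kb·C₀) = 1.14 × 10^-6 M.
(x/C₀ = 0.00031% < 5%, so the approximation holds.)
pOH = 5.94, so pH = 14.00 − pOH = 8.06

pH = 8.06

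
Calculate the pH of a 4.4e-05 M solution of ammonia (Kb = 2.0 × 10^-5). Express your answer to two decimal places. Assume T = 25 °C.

NH3 + H2O ⇌ NH4+ + OH-
From the ICE table, Kb = x²/(4.4e-05 − x) = 2.0 × 10^-5.
x is not negligible relative to C₀; solve x² + 2e-05·x − 8.8e-10 = 0.
x = [−2e-05 + √(2e-05² + 3.52e-09)]/2 = 2.13 × 10^-5 M
pOH = 4.67, so pH = 14.00 − pOH = 9.33

pH = 9.33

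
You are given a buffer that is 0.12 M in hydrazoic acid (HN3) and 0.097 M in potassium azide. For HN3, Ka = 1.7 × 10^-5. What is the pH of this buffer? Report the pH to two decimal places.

pH = 4.68

pKa = −log(1.7 × 10^-5) = 4.770
pH = pKa + log([A⁻]/[HA]) = 4.770 + log(0.097/0.12)
pH = 4.770 + (-0.092) = 4.68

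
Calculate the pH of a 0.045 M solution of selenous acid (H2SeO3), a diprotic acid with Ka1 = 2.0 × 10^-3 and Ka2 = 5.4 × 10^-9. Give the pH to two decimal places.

Ka1 ≫ Ka2, so treat the first dissociation as the only significant source of H+.
Ka1 = x²/(0.045 − x) = 2.0 × 10^-3
Solving the quadratic: x = (−Ka1 + √(Ka1² + 4·Ka1·C₀))/2 = 8.54 × 10^-3 M
pH = −log(8.54 × 10^-3) = 2.07

pH = 2.07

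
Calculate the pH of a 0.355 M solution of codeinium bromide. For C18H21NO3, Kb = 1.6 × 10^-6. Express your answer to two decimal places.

pH = 4.33

C18H22NO3+ is the conjugate acid of the weak base C18H21NO3.
Ka = Kw/Kb = 1.0×10^-14 / 1.6 × 10^-6 = 6.25 × 10^-9
Ka = [H+]²/(0.355 − [H+]) = 6.25 × 10^-9
Assume [H+] ≪ 0.355: [H+] ≈ √(6.25 × 10^-9 × 0.355) = 4.71 × 10^-5 M
pH = −log(4.71 × 10^-5) = 4.33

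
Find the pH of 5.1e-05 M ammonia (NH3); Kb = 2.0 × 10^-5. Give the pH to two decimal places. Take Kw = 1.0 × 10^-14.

NH3 + H2O ⇌ NH4+ + OH-
From the ICE table, Kb = [OH-]²/(5.1e-05 − [OH-]) = 2.0 × 10^-5.
Here C₀/Kb ≈ 2.55, so the small-[OH-] approximation fails. Use the quadratic:
[OH-] = [−2e-05 + √(2e-05² + 4.08e-09)]/2 = 2.35 × 10^-5 M
pOH = 4.63, so pH = 14.00 − pOH = 9.37

pH = 9.37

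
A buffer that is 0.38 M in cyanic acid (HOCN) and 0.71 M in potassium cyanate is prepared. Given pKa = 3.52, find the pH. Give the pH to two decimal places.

pH = 3.79

Using pH = pKa + log([base]/[acid]) with [base]/[acid] = 0.71/0.38:
pH = 3.52 + (+0.271) = 3.79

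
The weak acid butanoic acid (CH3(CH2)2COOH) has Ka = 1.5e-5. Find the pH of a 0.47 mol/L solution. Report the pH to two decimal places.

CH3(CH2)2COOH ⇌ CH3(CH2)2COO- + H+
Let x = [H+] at equilibrium. Ka = x²/(0.47 − x).
Neglecting x in the denominator: x = √(1.5 × 10^-5 × 0.47) = 2.66 × 10^-3 M
Check: 0.56% ionized — well under 5%, approximation valid.
pH = −log[H+] = −log(2.66 × 10^-3) = 2.58

pH = 2.58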